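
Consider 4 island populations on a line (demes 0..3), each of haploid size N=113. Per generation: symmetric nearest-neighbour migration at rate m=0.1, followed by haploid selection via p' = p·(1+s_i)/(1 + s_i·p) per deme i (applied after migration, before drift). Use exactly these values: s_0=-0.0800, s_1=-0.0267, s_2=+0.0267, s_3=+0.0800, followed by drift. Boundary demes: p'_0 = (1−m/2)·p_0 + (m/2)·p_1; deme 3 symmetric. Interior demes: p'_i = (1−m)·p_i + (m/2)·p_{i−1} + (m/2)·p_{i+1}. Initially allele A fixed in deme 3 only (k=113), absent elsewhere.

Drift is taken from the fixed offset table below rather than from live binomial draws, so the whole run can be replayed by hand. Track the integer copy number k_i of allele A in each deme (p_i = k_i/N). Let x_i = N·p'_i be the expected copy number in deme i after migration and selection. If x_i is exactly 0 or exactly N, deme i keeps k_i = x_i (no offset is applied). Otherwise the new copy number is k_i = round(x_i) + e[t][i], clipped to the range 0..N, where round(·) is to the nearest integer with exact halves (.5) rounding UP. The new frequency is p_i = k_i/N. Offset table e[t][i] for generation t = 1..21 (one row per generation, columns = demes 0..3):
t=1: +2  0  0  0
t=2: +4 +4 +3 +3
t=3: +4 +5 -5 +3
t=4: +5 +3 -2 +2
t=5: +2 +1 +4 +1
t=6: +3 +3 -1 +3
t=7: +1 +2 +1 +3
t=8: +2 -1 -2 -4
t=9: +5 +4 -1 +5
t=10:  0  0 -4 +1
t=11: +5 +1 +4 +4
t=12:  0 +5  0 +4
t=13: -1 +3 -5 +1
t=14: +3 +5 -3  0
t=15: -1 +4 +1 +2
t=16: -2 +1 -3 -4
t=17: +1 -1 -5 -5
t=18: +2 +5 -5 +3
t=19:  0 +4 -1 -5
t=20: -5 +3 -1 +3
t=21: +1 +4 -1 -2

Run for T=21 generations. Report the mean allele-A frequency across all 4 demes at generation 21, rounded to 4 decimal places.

0.4226

t=0: k=[0 0 0 113]
t=1: x=[0.0000 0.0000 5.7931 107.7491] k=[0 0 6 108]
t=2: x=[0.0000 0.2920 11.0601 103.5858] k=[0 4 14 107]
t=3: x=[0.1840 4.1894 18.5550 103.0696] k=[4 9 14 106]
t=4: x=[3.9218 8.7784 18.7586 102.1770] k=[9 12 17 104]
t=5: x=[8.4729 11.8107 21.5559 100.5298] k=[10 13 26 102]
t=6: x=[9.4056 13.1816 29.7236 99.1620] k=[12 16 29 102]
t=7: x=[11.3218 16.0733 32.6079 99.3037] k=[12 18 34 102]
t=8: x=[11.4154 18.0851 37.2550 99.5396] k=[13 17 35 96]
t=9: x=[12.2586 17.2998 37.8100 94.1879] k=[17 21 37 99]
t=10: x=[16.0191 21.1311 39.9781 96.9872] k=[16 21 36 98]
t=11: x=[15.1240 21.0328 39.0204 96.0395] k=[20 22 43 100]
t=12: x=[18.7589 22.4590 45.5144 98.1700] k=[19 27 46 102]
t=13: x=[18.0965 26.9901 48.5784 100.1056] k=[17 30 44 101]
t=14: x=[16.4435 29.4568 46.8711 99.1148] k=[19 34 44 99]
t=15: x=[18.4277 33.1129 46.9716 97.3186] k=[17 37 48 99]
t=16: x=[16.7738 35.8840 50.7356 97.5079] k=[15 37 48 94]
t=17: x=[14.9828 35.7850 50.4849 92.9985] k=[16 35 45 88]
t=18: x=[15.7834 33.9043 47.3734 87.4056] k=[18 39 42 90]
t=19: x=[17.7656 37.4196 44.9614 89.0833] k=[18 41 44 84]
t=20: x=[17.8601 39.3035 46.5697 83.7009] k=[13 42 46 87]
t=21: x=[13.4314 40.0476 48.5784 86.5413] k=[14 44 48 85]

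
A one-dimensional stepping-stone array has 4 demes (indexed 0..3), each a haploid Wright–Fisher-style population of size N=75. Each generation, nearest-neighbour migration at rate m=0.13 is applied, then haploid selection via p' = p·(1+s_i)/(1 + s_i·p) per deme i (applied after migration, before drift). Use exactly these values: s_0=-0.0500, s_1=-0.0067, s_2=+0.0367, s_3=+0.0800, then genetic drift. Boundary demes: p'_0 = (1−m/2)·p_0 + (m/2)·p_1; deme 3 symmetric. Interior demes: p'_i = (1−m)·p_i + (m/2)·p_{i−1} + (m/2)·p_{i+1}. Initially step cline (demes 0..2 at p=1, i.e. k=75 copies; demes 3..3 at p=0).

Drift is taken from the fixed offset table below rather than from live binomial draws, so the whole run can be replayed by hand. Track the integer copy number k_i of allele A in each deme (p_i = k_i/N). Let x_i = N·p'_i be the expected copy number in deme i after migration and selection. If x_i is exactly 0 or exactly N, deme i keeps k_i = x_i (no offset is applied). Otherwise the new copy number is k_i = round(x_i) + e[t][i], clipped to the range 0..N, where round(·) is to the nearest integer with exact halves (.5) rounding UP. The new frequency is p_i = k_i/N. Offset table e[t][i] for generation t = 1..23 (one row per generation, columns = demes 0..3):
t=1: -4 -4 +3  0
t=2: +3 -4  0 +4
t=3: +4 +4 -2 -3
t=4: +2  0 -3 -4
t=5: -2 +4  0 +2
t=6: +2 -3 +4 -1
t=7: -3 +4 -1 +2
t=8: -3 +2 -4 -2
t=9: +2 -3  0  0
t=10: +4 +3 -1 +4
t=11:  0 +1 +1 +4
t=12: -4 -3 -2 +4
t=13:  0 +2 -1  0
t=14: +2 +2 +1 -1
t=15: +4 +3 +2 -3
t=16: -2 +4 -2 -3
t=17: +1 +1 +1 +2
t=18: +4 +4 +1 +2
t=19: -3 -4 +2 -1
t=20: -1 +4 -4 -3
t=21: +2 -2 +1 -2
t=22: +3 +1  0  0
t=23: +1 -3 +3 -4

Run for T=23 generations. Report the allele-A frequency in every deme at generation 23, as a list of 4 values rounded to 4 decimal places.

[1.0000, 0.9200, 0.8933, 0.7333]

t=0: k=[75 75 75 0]
t=1: x=[75.0000 75.0000 70.2867 5.2378] k=[75 75 73 5]
t=2: x=[75.0000 74.8691 68.9146 10.0724] k=[75 71 69 14]
t=3: x=[74.7264 71.1053 65.8486 18.6317] k=[75 75 64 16]
t=4: x=[75.0000 74.2802 61.9872 20.2369] k=[75 74 59 16]
t=5: x=[74.9316 73.0774 57.6650 19.8997] k=[73 75 58 22]
t=6: x=[73.0342 73.7568 57.2578 25.6220] k=[75 71 61 25]
t=7: x=[74.7264 70.5821 59.7525 28.6905] k=[72 75 59 31]
t=8: x=[72.0532 73.7568 58.6848 34.2467] k=[69 75 55 32]
t=9: x=[69.1179 73.2989 55.3324 34.9267] k=[71 70 55 35]
t=10: x=[70.7332 69.0533 55.2046 37.7426] k=[75 72 54 42]
t=11: x=[74.7948 70.9996 54.9243 44.1861] k=[75 72 56 48]
t=12: x=[74.7948 71.1304 57.0173 49.8230] k=[71 68 55 54]
t=13: x=[70.5972 67.3037 56.2907 55.2065] k=[71 69 55 55]
t=14: x=[70.6652 68.1784 56.4184 56.1083] k=[73 70 57 55]
t=15: x=[72.6930 69.3148 58.1898 56.2336] k=[75 72 60 53]
t=16: x=[74.7948 71.3920 60.7458 54.6172] k=[73 75 59 52]
t=17: x=[73.0342 73.8222 60.0217 53.6496] k=[74 75 61 56]
t=18: x=[74.0164 74.0185 61.9774 57.3834] k=[75 75 63 59]
t=19: x=[75.0000 74.2148 63.8661 60.1958] k=[75 70 66 59]
t=20: x=[74.6580 70.0339 66.0918 60.3821] k=[74 74 62 57]
t=21: x=[73.9481 73.2083 62.8270 58.3435] k=[75 71 64 56]
t=22: x=[74.7264 70.7783 64.2707 57.5708] k=[75 72 64 58]
t=23: x=[74.7948 71.6536 64.4607 59.3639] k=[75 69 67 55]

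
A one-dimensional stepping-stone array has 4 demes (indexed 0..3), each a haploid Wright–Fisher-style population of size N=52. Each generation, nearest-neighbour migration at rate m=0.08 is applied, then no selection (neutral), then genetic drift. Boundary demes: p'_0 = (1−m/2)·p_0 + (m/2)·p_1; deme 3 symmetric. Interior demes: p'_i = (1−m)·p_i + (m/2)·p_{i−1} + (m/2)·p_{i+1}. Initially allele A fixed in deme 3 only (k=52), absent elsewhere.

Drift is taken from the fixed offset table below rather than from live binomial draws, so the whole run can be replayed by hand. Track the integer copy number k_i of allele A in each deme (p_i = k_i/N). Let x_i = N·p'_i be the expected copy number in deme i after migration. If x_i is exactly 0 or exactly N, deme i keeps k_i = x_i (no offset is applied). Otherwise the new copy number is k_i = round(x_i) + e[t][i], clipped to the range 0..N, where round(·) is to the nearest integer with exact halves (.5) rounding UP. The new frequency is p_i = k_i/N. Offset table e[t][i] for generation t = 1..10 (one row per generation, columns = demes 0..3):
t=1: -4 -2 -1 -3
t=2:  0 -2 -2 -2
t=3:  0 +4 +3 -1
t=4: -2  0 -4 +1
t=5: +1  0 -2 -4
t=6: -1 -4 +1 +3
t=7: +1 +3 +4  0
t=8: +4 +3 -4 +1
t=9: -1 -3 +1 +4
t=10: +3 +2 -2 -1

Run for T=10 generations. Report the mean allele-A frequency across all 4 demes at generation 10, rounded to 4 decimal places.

t=0: k=[0 0 0 52]
t=1: x=[0.0000 0.0000 2.0800 49.9200] k=[0 0 1 47]
t=2: x=[0.0000 0.0400 2.8000 45.1600] k=[0 0 1 43]
t=3: x=[0.0000 0.0400 2.6400 41.3200] k=[0 4 6 40]
t=4: x=[0.1600 3.9200 7.2800 38.6400] k=[0 4 3 40]
t=5: x=[0.1600 3.8000 4.5200 38.5200] k=[1 4 3 35]
t=6: x=[1.1200 3.8400 4.3200 33.7200] k=[0 0 5 37]
t=7: x=[0.0000 0.2000 6.0800 35.7200] k=[0 3 10 36]
t=8: x=[0.1200 3.1600 10.7600 34.9600] k=[4 6 7 36]
t=9: x=[4.0800 5.9600 8.1200 34.8400] k=[3 3 9 39]
t=10: x=[3.0000 3.2400 9.9600 37.8000] k=[6 5 8 37]

0.2692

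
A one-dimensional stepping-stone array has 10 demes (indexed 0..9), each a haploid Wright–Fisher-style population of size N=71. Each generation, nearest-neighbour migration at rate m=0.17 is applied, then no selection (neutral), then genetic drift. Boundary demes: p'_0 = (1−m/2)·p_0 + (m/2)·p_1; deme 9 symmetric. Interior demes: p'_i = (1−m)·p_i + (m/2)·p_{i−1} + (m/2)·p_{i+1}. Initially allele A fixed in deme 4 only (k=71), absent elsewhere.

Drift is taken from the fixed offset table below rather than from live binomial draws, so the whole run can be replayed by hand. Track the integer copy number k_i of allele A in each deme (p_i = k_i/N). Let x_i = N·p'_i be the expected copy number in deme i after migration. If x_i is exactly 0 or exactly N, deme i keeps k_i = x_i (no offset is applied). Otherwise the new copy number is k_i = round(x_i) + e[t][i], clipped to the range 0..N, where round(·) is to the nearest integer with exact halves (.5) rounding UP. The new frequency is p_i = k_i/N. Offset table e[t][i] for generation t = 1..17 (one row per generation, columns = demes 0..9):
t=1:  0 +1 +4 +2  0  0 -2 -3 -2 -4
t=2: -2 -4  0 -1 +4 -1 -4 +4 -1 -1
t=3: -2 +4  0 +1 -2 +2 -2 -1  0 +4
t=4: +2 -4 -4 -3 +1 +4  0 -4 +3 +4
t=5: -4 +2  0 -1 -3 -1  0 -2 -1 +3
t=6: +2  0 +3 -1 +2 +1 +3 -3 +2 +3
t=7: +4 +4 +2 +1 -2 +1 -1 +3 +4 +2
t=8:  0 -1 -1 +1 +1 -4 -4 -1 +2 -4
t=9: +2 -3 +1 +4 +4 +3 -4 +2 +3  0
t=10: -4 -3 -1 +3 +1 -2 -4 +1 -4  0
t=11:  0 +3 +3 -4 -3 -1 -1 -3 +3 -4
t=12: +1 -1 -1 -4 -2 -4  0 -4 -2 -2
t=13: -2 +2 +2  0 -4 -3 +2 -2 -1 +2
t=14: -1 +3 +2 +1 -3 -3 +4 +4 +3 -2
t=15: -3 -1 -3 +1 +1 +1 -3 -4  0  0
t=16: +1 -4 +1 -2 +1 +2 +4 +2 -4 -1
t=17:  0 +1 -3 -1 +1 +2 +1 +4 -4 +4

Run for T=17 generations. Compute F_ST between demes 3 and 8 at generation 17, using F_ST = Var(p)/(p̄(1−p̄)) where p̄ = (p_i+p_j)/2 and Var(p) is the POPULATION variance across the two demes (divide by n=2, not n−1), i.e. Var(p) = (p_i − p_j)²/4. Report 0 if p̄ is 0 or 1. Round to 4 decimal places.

t=0: k=[0 0 0 0 71 0 0 0 0 0]
t=1: x=[0.0000 0.0000 0.0000 6.0350 58.9300 6.0350 0.0000 0.0000 0.0000 0.0000] k=[0 0 0 8 59 6 0 0 0 0]
t=2: x=[0.0000 0.0000 0.6800 11.6550 50.1600 9.9950 0.5100 0.0000 0.0000 0.0000] k=[0 0 1 11 54 9 0 0 0 0]
t=3: x=[0.0000 0.0850 1.7650 13.8050 46.5200 12.0600 0.7650 0.0000 0.0000 0.0000] k=[0 4 2 15 45 14 0 0 0 0]
t=4: x=[0.3400 3.4900 3.2750 16.4450 39.8150 15.4450 1.1900 0.0000 0.0000 0.0000] k=[2 0 0 13 41 19 1 0 0 0]
t=5: x=[1.8300 0.1700 1.1050 14.2750 36.7500 19.3400 2.4450 0.0850 0.0000 0.0000] k=[0 2 1 13 34 18 2 0 0 0]
t=6: x=[0.1700 1.7450 2.1050 13.7650 30.8550 18.0000 3.1900 0.1700 0.0000 0.0000] k=[2 2 5 13 33 19 6 0 0 0]
t=7: x=[2.0000 2.2550 5.4250 14.0200 30.1100 19.0850 6.5950 0.5100 0.0000 0.0000] k=[6 6 7 15 28 20 6 4 0 0]
t=8: x=[6.0000 6.0850 7.5950 15.4250 26.2150 19.4900 7.0200 3.8300 0.3400 0.0000] k=[6 5 7 16 27 15 3 3 2 0]
t=9: x=[5.9150 5.2550 7.5950 16.1700 25.0450 15.0000 4.0200 2.9150 1.9150 0.1700] k=[8 2 9 20 29 18 0 5 5 0]
t=10: x=[7.4900 3.1050 9.3400 19.8300 27.3000 17.4050 1.9550 4.5750 4.5750 0.4250] k=[3 0 8 23 28 15 0 6 1 0]
t=11: x=[2.7450 0.9350 8.5950 22.1500 26.4700 14.8300 1.7850 5.0650 1.3400 0.0850] k=[3 4 12 18 23 14 1 2 4 0]
t=12: x=[3.0850 4.5950 11.8300 17.9150 21.8100 13.6600 2.1900 2.0850 3.4900 0.3400] k=[4 4 11 14 20 10 2 0 1 0]
t=13: x=[4.0000 4.5950 10.6600 14.2550 18.6400 10.1700 2.5100 0.2550 0.8300 0.0850] k=[2 7 13 14 15 7 5 0 0 2]
t=14: x=[2.4250 7.0850 12.5750 14.0000 14.2350 7.5100 4.7450 0.4250 0.1700 1.8300] k=[1 10 15 15 11 5 9 4 3 0]
t=15: x=[1.7650 9.6600 14.5750 14.6600 10.8300 5.8500 8.2350 4.3400 2.8300 0.2550] k=[0 9 12 16 12 7 5 0 3 0]
t=16: x=[0.7650 8.4900 12.0850 15.3200 11.9150 7.2550 4.7450 0.6800 2.4900 0.2550] k=[2 4 13 13 13 9 9 3 0 0]
t=17: x=[2.1700 4.5950 12.2350 13.0000 12.6600 9.3400 8.4900 3.2550 0.2550 0.0000] k=[2 6 9 12 14 11 9 7 0 0]

0.0923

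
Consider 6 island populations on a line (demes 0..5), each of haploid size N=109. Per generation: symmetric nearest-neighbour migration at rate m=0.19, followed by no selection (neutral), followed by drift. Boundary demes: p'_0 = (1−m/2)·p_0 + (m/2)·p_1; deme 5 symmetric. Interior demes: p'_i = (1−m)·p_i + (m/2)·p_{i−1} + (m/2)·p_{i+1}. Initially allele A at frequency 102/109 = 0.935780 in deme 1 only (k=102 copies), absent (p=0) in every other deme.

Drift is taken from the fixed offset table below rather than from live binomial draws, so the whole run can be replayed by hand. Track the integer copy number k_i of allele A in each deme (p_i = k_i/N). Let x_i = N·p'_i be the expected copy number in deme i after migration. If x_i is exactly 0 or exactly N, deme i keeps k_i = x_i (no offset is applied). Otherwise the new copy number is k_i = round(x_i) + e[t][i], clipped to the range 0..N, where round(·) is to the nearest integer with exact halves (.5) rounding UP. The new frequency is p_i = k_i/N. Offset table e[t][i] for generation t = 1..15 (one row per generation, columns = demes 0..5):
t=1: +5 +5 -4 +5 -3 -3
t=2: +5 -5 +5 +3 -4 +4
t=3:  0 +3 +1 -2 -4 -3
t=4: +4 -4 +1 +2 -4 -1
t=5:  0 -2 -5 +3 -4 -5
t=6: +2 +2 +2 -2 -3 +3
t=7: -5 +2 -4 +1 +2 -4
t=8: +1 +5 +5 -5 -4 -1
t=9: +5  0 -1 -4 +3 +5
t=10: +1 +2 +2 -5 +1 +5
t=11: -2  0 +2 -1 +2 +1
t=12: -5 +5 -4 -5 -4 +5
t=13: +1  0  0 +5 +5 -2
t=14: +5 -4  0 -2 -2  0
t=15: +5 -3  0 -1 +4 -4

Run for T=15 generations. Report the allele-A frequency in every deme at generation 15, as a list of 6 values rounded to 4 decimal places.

[0.4587, 0.3119, 0.2110, 0.0642, 0.0917, 0.0367]

t=0: k=[0 102 0 0 0 0]
t=1: x=[9.6900 82.6200 9.6900 0.0000 0.0000 0.0000] k=[15 88 6 0 0 0]
t=2: x=[21.9350 73.2750 13.2200 0.5700 0.0000 0.0000] k=[27 68 18 4 0 0]
t=3: x=[30.8950 59.3550 21.4200 4.9500 0.3800 0.0000] k=[31 62 22 3 0 0]
t=4: x=[33.9450 55.2550 23.9950 4.5200 0.2850 0.0000] k=[38 51 25 7 0 0]
t=5: x=[39.2350 47.2950 25.7600 8.0450 0.6650 0.0000] k=[39 45 21 11 0 0]
t=6: x=[39.5700 42.1500 22.3300 10.9050 1.0450 0.0000] k=[42 44 24 9 0 0]
t=7: x=[42.1900 41.9100 24.4750 9.5700 0.8550 0.0000] k=[37 44 20 11 3 0]
t=8: x=[37.6650 41.0550 21.4250 11.0950 3.4750 0.2850] k=[39 46 26 6 0 0]
t=9: x=[39.6650 43.4350 26.0000 7.3300 0.5700 0.0000] k=[45 43 25 3 4 0]
t=10: x=[44.8100 41.4800 24.6200 5.1850 3.5250 0.3800] k=[46 43 27 0 5 5]
t=11: x=[45.7150 41.7650 25.9550 3.0400 4.5250 5.0000] k=[44 42 28 2 7 6]
t=12: x=[43.8100 40.8600 26.8600 4.9450 6.4300 6.0950] k=[39 46 23 0 2 11]
t=13: x=[39.6650 43.1500 23.0000 2.3750 2.6650 10.1450] k=[41 43 23 7 8 8]
t=14: x=[41.1900 40.9100 23.3800 8.6150 7.9050 8.0000] k=[46 37 23 7 6 8]
t=15: x=[45.1450 36.5250 22.8100 8.4250 6.2850 7.8100] k=[50 34 23 7 10 4]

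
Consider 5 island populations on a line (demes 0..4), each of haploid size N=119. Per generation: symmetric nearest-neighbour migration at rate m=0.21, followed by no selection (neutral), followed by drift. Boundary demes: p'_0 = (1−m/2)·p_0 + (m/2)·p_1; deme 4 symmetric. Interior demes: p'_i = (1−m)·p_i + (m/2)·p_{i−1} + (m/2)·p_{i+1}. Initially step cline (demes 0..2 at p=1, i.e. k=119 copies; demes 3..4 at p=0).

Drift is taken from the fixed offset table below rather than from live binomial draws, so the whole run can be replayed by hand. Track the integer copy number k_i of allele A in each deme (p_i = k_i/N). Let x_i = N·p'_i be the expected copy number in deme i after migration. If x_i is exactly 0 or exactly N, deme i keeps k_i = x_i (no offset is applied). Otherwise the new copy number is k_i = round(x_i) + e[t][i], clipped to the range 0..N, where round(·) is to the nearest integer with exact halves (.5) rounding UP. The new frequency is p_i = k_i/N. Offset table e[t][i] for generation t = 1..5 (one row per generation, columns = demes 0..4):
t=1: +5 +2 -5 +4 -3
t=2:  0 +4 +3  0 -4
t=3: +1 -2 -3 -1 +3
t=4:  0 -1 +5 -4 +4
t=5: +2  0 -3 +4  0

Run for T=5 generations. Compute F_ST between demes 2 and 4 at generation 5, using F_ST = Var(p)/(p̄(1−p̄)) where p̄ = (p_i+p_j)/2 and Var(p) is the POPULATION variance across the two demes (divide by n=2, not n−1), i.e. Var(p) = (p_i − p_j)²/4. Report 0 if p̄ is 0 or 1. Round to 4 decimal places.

0.3594

t=0: k=[119 119 119 0 0]
t=1: x=[119.0000 119.0000 106.5050 12.4950 0.0000] k=[119 119 102 16 0]
t=2: x=[119.0000 117.2150 94.7550 23.3500 1.6800] k=[119 119 98 23 0]
t=3: x=[119.0000 116.7950 92.3300 28.4600 2.4150] k=[119 115 89 27 5]
t=4: x=[118.5800 112.6900 85.2200 31.2000 7.3100] k=[119 112 90 27 11]
t=5: x=[118.2650 110.4250 85.6950 31.9350 12.6800] k=[119 110 83 36 13]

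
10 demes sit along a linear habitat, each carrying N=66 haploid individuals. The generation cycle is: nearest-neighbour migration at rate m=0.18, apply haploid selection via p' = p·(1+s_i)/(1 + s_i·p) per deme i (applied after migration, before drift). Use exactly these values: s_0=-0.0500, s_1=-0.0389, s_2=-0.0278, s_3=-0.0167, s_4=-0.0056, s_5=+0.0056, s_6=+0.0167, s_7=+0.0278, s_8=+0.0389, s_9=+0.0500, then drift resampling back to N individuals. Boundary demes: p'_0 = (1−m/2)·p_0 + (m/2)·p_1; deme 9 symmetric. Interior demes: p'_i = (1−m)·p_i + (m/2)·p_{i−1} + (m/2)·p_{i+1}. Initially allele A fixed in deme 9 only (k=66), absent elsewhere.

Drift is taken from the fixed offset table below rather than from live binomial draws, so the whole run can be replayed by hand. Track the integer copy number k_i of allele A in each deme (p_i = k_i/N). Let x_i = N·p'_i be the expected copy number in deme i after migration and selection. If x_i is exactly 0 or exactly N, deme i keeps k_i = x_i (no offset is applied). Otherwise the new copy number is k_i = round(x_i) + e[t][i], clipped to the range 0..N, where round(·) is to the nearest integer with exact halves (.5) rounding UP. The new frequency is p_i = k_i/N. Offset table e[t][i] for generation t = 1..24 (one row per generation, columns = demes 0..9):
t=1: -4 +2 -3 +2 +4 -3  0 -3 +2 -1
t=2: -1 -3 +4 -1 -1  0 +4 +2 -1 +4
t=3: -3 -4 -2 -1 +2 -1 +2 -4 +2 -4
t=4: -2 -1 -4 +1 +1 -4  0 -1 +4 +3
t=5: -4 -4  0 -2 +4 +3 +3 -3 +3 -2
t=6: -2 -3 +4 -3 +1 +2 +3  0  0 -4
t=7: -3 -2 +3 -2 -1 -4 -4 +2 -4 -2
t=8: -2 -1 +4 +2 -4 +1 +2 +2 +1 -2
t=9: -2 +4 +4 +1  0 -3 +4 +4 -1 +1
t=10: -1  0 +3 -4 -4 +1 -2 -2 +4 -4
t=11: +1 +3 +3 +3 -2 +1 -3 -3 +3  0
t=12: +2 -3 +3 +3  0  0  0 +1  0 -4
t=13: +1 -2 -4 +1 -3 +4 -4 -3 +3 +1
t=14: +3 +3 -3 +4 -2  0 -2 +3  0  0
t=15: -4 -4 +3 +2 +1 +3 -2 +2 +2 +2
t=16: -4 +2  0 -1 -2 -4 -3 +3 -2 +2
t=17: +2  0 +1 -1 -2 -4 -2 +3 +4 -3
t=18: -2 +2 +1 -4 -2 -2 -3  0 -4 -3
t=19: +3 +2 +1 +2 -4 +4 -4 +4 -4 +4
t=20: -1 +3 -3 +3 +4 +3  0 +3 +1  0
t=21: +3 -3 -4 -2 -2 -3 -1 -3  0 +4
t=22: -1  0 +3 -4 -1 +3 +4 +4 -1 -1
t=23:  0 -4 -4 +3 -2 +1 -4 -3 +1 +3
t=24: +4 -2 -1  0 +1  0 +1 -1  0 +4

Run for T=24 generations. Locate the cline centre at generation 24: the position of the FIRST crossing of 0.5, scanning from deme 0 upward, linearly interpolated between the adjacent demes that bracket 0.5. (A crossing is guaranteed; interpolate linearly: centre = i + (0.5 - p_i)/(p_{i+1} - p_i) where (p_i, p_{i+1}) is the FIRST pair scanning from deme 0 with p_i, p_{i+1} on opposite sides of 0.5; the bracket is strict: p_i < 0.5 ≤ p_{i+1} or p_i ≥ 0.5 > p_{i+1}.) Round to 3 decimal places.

t=0: k=[0 0 0 0 0 0 0 0 0 66]
t=1: x=[0.0000 0.0000 0.0000 0.0000 0.0000 0.0000 0.0000 0.0000 6.1495 60.3185] k=[0 0 0 0 0 0 0 0 8 59]
t=2: x=[0.0000 0.0000 0.0000 0.0000 0.0000 0.0000 0.0000 0.7398 12.2461 54.8688] k=[0 0 0 0 0 0 0 3 11 59]
t=3: x=[0.0000 0.0000 0.0000 0.0000 0.0000 0.0000 0.2745 3.5408 15.0385 55.1303] k=[0 0 0 0 0 0 2 0 17 51]
t=4: x=[0.0000 0.0000 0.0000 0.0000 0.0000 0.1810 1.6667 1.7563 19.0428 48.5729] k=[0 0 0 0 0 0 2 1 23 52]
t=5: x=[0.0000 0.0000 0.0000 0.0000 0.0000 0.1810 1.7581 3.1513 24.2120 49.9891] k=[0 0 0 0 0 3 5 0 27 48]
t=6: x=[0.0000 0.0000 0.0000 0.0000 0.2685 2.9256 4.4381 2.9565 27.0672 46.7813] k=[0 0 0 0 1 5 7 3 27 43]
t=7: x=[0.0000 0.0000 0.0000 0.0885 1.2630 4.8450 6.5572 5.6603 26.8858 42.3060] k=[0 0 0 0 0 1 3 8 23 40]
t=8: x=[0.0000 0.0000 0.0000 0.0000 0.0895 1.0960 3.3219 9.1133 23.7571 39.2496] k=[0 0 0 0 0 2 5 11 25 37]
t=9: x=[0.0000 0.0000 0.0000 0.0000 0.1790 2.1013 5.3509 11.9866 25.4137 36.7169] k=[0 0 0 0 0 0 9 16 24 38]
t=10: x=[0.0000 0.0000 0.0000 0.0000 0.0000 0.8145 8.9473 16.4260 25.1311 37.5323] k=[0 0 0 0 0 2 7 14 29 34]
t=11: x=[0.0000 0.0000 0.0000 0.0000 0.1790 2.2823 7.2867 15.0360 28.7175 34.3543] k=[0 0 0 0 0 3 4 12 32 34]
t=12: x=[0.0000 0.0000 0.0000 0.0000 0.2685 2.8351 4.7018 13.3700 31.0066 34.6239] k=[0 0 0 0 0 3 5 14 31 31]
t=13: x=[0.0000 0.0000 0.0000 0.0000 0.2685 2.9256 5.7159 15.0360 30.0937 31.8031] k=[0 0 0 0 0 7 2 12 33 33]
t=14: x=[0.0000 0.0000 0.0000 0.0000 0.6265 5.9502 3.4031 13.2785 31.7382 33.8049] k=[0 0 0 0 0 6 1 16 32 34]
t=15: x=[0.0000 0.0000 0.0000 0.0000 0.5370 5.0359 2.8447 16.4260 31.3675 34.6239] k=[0 0 0 0 2 8 1 18 33 37]
t=16: x=[0.0000 0.0000 0.0000 0.1770 2.3473 6.8643 3.2102 18.1789 32.6394 37.4330] k=[0 0 0 0 0 3 0 21 31 39]
t=17: x=[0.0000 0.0000 0.0000 0.0000 0.2685 2.4733 2.1949 20.3944 31.4476 39.0612] k=[0 0 0 0 0 0 0 23 35 36]
t=18: x=[0.0000 0.0000 0.0000 0.0000 0.0000 0.0000 2.1035 22.4141 34.6386 36.7069] k=[0 0 0 0 0 0 0 22 31 34]
t=19: x=[0.0000 0.0000 0.0000 0.0000 0.0000 0.0000 2.0121 21.2229 31.0868 34.5341] k=[0 0 0 0 0 0 0 25 27 39]
t=20: x=[0.0000 0.0000 0.0000 0.0000 0.0000 0.0000 2.2863 23.3420 28.5164 38.7041] k=[0 0 0 0 0 0 2 26 30 39]
t=21: x=[0.0000 0.0000 0.0000 0.0000 0.0000 0.1810 4.0424 24.6218 31.0768 38.9720] k=[0 0 0 0 0 0 3 22 31 43]
t=22: x=[0.0000 0.0000 0.0000 0.0000 0.0000 0.2715 4.5091 21.4955 31.8985 42.6612] k=[0 0 0 0 0 3 9 25 31 42]
t=23: x=[0.0000 0.0000 0.0000 0.0000 0.2685 3.2874 10.0402 24.5211 32.0788 41.7630] k=[0 0 0 0 0 4 6 22 33 45]
t=24: x=[0.0000 0.0000 0.0000 0.0000 0.3580 3.8401 7.3677 21.9498 33.7196 44.6310] k=[0 0 0 0 1 4 8 21 34 49]

7.923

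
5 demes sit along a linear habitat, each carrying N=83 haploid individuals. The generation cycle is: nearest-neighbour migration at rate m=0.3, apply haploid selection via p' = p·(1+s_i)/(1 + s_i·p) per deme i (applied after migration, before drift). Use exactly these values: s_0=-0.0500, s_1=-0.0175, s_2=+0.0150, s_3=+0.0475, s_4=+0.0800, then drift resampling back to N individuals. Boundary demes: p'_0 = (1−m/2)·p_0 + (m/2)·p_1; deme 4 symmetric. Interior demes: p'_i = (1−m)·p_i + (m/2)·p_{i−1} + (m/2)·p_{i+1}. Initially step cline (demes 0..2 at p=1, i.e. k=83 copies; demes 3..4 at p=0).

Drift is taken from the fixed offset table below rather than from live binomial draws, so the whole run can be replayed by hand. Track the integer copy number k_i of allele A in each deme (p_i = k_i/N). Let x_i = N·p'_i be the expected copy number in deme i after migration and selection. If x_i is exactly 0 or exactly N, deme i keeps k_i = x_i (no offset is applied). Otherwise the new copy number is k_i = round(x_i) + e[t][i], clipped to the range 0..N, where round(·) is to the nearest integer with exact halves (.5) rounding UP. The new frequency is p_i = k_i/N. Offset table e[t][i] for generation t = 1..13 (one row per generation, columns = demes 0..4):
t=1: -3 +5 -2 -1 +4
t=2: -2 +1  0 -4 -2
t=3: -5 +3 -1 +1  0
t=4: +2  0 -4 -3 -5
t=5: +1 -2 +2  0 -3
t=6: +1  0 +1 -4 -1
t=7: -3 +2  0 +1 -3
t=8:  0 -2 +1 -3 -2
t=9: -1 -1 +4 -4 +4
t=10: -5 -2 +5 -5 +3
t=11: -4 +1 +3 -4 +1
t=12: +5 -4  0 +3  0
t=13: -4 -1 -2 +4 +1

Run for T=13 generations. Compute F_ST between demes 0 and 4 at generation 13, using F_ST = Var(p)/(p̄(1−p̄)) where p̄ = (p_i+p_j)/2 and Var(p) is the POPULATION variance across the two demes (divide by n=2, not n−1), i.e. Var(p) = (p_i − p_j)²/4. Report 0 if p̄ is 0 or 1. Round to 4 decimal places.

t=0: k=[83 83 83 0 0]
t=1: x=[83.0000 83.0000 70.7067 12.9491 0.0000] k=[83 83 69 12 0]
t=2: x=[83.0000 80.8636 62.7786 19.4321 1.9406] k=[83 82 63 15 0]
t=3: x=[82.8421 79.2371 58.9054 20.6617 2.4247] k=[78 82 58 22 2]
t=4: x=[78.3813 77.7133 56.4695 25.2070 5.3741] k=[80 78 52 22 0]
t=5: x=[79.5336 74.2629 51.6908 23.9836 3.5527] k=[81 72 54 24 1]
t=6: x=[79.4812 70.4633 52.4878 25.8690 4.7855] k=[80 70 53 22 4]
t=7: x=[78.2766 68.7427 51.1926 24.7484 7.1896] k=[75 71 51 26 4]
t=8: x=[73.9965 68.3887 50.5447 27.2932 7.8289] k=[74 66 52 24 6]
t=9: x=[72.3322 64.8509 50.1958 26.3270 9.3179] k=[71 64 54 22 13]
t=10: x=[69.3759 63.2858 50.9933 26.2762 15.2866] k=[64 61 56 21 18]
t=11: x=[62.7758 60.4109 51.7905 26.6323 19.5778] k=[59 61 55 23 21]
t=12: x=[58.4220 59.5037 51.3919 28.3599 22.5412] k=[63 56 51 31 23]
t=13: x=[61.1340 55.9793 49.0491 33.7249 25.5403] k=[57 55 47 38 27]

0.1307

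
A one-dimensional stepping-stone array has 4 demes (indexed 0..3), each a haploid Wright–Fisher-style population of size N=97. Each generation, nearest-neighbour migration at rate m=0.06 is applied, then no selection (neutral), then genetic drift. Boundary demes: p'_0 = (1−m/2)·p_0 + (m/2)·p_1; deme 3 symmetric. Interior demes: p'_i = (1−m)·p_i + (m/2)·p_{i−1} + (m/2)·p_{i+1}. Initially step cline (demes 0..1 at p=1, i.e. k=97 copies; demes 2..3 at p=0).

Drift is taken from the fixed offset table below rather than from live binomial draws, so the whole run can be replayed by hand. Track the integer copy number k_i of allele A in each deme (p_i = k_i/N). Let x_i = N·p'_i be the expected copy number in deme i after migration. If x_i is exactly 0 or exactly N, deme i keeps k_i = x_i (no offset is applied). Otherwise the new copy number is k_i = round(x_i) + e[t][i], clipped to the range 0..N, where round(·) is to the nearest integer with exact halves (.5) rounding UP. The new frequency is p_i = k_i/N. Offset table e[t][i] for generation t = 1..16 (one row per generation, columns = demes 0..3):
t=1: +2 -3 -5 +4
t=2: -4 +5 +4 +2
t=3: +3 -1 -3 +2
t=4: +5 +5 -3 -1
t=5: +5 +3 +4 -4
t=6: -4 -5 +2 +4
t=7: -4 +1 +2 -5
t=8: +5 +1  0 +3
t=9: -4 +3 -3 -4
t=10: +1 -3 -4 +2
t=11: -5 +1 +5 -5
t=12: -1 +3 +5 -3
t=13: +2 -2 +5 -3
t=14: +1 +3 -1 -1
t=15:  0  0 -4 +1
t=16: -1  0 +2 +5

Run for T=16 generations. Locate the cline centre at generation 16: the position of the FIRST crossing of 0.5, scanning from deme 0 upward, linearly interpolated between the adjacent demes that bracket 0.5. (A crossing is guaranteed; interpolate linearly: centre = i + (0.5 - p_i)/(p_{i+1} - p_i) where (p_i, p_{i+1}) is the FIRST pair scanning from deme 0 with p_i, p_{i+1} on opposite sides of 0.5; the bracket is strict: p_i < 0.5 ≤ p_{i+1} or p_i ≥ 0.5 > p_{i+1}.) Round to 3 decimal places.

1.641

t=0: k=[97 97 0 0]
t=1: x=[97.0000 94.0900 2.9100 0.0000] k=[97 91 0 0]
t=2: x=[96.8200 88.4500 2.7300 0.0000] k=[93 93 7 0]
t=3: x=[93.0000 90.4200 9.3700 0.2100] k=[96 89 6 2]
t=4: x=[95.7900 86.7200 8.3700 2.1200] k=[97 92 5 1]
t=5: x=[96.8500 89.5400 7.4900 1.1200] k=[97 93 11 0]
t=6: x=[96.8800 90.6600 13.1300 0.3300] k=[93 86 15 4]
t=7: x=[92.7900 84.0800 16.8000 4.3300] k=[89 85 19 0]
t=8: x=[88.8800 83.1400 20.4100 0.5700] k=[94 84 20 4]
t=9: x=[93.7000 82.3800 21.4400 4.4800] k=[90 85 18 0]
t=10: x=[89.8500 83.1400 19.4700 0.5400] k=[91 80 15 3]
t=11: x=[90.6700 78.3800 16.5900 3.3600] k=[86 79 22 0]
t=12: x=[85.7900 77.5000 23.0500 0.6600] k=[85 81 28 0]
t=13: x=[84.8800 79.5300 28.7500 0.8400] k=[87 78 34 0]
t=14: x=[86.7300 76.9500 34.3000 1.0200] k=[88 80 33 0]
t=15: x=[87.7600 78.8300 33.4200 0.9900] k=[88 79 29 2]
t=16: x=[87.7300 77.7700 29.6900 2.8100] k=[87 78 32 8]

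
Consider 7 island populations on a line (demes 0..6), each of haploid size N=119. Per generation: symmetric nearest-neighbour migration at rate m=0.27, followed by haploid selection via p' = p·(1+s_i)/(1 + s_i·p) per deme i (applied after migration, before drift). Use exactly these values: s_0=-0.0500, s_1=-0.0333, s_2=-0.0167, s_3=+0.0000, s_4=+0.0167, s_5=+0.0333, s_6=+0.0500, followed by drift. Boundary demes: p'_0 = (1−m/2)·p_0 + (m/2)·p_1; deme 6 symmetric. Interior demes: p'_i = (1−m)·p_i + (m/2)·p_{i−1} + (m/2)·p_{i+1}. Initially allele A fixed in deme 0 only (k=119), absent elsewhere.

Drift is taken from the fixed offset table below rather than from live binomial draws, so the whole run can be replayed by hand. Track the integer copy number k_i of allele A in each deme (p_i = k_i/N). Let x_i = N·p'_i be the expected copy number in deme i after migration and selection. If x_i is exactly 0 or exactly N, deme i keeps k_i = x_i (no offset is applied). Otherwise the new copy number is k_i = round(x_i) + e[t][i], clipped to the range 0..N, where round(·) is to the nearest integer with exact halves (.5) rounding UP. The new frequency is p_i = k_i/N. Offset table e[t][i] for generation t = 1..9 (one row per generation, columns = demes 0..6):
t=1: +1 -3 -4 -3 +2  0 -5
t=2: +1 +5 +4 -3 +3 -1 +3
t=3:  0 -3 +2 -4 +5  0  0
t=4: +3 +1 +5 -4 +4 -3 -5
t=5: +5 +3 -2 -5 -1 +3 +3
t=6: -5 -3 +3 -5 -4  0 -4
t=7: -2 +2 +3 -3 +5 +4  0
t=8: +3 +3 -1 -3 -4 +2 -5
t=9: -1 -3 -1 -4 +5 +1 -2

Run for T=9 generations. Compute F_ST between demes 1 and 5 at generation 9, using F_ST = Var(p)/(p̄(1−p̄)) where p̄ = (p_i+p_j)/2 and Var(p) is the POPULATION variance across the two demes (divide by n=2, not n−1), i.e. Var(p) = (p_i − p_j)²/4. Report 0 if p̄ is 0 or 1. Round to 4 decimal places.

0.1724

t=0: k=[119 0 0 0 0 0 0]
t=1: x=[102.2088 15.6002 0.0000 0.0000 0.0000 0.0000 0.0000] k=[103 13 0 0 0 0 0]
t=2: x=[89.7328 22.7650 1.7261 0.0000 0.0000 0.0000 0.0000] k=[91 28 6 0 0 0 0]
t=3: x=[81.1842 32.7254 8.0329 0.8100 0.0000 0.0000 0.0000] k=[81 30 10 0 0 0 0]
t=4: x=[72.6723 33.3658 11.1783 1.3500 0.0000 0.0000 0.0000] k=[76 34 16 0 0 0 0]
t=5: x=[68.8480 36.3790 16.0349 2.1600 0.0000 0.0000 0.0000] k=[74 39 14 0 0 0 0]
t=6: x=[67.7843 39.4518 15.2596 1.8900 0.0000 0.0000 0.0000] k=[63 36 18 0 0 0 0]
t=7: x=[57.8295 36.3543 17.7442 2.4300 0.0000 0.0000 0.0000] k=[56 38 21 0 0 0 0]
t=8: x=[52.0634 37.2627 20.1762 2.8350 0.0000 0.0000 0.0000] k=[55 40 19 0 0 0 0]
t=9: x=[51.4719 38.3050 18.9996 2.5650 0.0000 0.0000 0.0000] k=[50 35 18 0 0 0 0]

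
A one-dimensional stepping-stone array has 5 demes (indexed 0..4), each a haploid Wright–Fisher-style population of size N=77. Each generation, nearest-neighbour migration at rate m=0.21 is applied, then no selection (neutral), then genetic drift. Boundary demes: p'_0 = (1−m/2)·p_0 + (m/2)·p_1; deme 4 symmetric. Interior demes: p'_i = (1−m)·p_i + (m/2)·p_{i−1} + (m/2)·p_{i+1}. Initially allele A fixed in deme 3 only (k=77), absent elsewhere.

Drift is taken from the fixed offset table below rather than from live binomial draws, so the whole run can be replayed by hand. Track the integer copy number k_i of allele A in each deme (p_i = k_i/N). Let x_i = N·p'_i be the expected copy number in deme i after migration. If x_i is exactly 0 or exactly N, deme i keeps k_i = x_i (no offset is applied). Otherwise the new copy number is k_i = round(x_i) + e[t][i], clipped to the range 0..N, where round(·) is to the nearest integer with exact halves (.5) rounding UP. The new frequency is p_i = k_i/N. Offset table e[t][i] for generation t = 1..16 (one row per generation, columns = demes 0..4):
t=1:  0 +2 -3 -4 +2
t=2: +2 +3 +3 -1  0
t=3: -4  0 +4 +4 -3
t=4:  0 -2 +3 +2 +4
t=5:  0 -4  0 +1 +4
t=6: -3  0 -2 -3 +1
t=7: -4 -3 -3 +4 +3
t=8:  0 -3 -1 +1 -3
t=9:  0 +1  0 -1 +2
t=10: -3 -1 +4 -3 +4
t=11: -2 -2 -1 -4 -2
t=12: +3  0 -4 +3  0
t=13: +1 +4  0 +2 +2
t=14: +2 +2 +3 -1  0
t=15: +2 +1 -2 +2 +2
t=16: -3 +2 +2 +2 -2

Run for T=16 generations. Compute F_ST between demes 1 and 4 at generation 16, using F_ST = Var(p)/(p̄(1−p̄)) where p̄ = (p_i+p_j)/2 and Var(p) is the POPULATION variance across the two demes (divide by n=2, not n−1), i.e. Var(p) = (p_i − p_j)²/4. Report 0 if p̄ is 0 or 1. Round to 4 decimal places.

0.0605

t=0: k=[0 0 0 77 0]
t=1: x=[0.0000 0.0000 8.0850 60.8300 8.0850] k=[0 0 5 57 10]
t=2: x=[0.0000 0.5250 9.9350 46.6050 14.9350] k=[0 4 13 46 15]
t=3: x=[0.4200 4.5250 15.5200 39.2800 18.2550] k=[0 5 20 43 15]
t=4: x=[0.5250 6.0500 20.8400 37.6450 17.9400] k=[1 4 24 40 22]
t=5: x=[1.3150 5.7850 23.5800 36.4300 23.8900] k=[1 2 24 37 28]
t=6: x=[1.1050 4.2050 23.0550 34.6900 28.9450] k=[0 4 21 32 30]
t=7: x=[0.4200 5.3650 20.3700 30.6350 30.2100] k=[0 2 17 35 33]
t=8: x=[0.2100 3.3650 17.3150 32.9000 33.2100] k=[0 0 16 34 30]
t=9: x=[0.0000 1.6800 16.2100 31.6900 30.4200] k=[0 3 16 31 32]
t=10: x=[0.3150 4.0500 16.2100 29.5300 31.8950] k=[0 3 20 27 36]
t=11: x=[0.3150 4.4700 18.9500 27.2100 35.0550] k=[0 2 18 23 33]
t=12: x=[0.2100 3.4700 16.8450 23.5250 31.9500] k=[3 3 13 27 32]
t=13: x=[3.0000 4.0500 13.4200 26.0550 31.4750] k=[4 8 13 28 33]
t=14: x=[4.4200 8.1050 14.0500 26.9500 32.4750] k=[6 10 17 26 32]
t=15: x=[6.4200 10.3150 17.2100 25.6850 31.3700] k=[8 11 15 28 33]
t=16: x=[8.3150 11.1050 15.9450 27.1600 32.4750] k=[5 13 18 29 30]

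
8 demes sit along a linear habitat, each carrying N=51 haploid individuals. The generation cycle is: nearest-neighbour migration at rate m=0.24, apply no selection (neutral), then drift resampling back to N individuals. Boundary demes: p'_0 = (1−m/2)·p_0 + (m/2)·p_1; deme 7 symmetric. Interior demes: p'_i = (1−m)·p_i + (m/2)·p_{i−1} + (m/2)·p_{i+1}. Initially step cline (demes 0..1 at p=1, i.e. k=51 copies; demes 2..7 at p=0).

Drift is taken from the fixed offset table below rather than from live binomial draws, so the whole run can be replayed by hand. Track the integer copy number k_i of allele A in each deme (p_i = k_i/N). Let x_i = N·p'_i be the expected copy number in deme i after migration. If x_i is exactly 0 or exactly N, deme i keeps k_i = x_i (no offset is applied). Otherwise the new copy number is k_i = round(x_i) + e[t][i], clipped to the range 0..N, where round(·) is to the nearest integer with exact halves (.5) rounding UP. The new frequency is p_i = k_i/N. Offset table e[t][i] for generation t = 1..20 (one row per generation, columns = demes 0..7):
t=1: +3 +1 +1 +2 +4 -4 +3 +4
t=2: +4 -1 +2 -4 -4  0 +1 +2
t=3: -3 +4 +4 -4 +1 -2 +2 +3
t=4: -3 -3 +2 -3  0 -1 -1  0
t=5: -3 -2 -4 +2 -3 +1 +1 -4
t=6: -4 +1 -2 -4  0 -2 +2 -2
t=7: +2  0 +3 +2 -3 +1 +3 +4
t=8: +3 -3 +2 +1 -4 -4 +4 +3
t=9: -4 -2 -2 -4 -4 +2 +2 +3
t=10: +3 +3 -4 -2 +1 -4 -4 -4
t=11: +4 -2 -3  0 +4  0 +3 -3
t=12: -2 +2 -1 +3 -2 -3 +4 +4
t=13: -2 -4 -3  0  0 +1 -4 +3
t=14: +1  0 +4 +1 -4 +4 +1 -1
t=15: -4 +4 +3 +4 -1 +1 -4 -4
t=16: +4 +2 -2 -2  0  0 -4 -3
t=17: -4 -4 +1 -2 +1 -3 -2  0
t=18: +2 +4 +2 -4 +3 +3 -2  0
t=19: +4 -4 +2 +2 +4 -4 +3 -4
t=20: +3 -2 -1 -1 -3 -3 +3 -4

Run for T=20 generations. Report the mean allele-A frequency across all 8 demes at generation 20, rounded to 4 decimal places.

0.2328

t=0: k=[51 51 0 0 0 0 0 0]
t=1: x=[51.0000 44.8800 6.1200 0.0000 0.0000 0.0000 0.0000 0.0000] k=[51 46 7 0 0 0 0 0]
t=2: x=[50.4000 41.9200 10.8400 0.8400 0.0000 0.0000 0.0000 0.0000] k=[51 41 13 0 0 0 0 0]
t=3: x=[49.8000 38.8400 14.8000 1.5600 0.0000 0.0000 0.0000 0.0000] k=[47 43 19 0 0 0 0 0]
t=4: x=[46.5200 40.6000 19.6000 2.2800 0.0000 0.0000 0.0000 0.0000] k=[44 38 22 0 0 0 0 0]
t=5: x=[43.2800 36.8000 21.2800 2.6400 0.0000 0.0000 0.0000 0.0000] k=[40 35 17 5 0 0 0 0]
t=6: x=[39.4000 33.4400 17.7200 5.8400 0.6000 0.0000 0.0000 0.0000] k=[35 34 16 2 1 0 0 0]
t=7: x=[34.8800 31.9600 16.4800 3.5600 1.0000 0.1200 0.0000 0.0000] k=[37 32 19 6 0 1 0 0]
t=8: x=[36.4000 31.0400 19.0000 6.8400 0.8400 0.7600 0.1200 0.0000] k=[39 28 21 8 0 0 4 0]
t=9: x=[37.6800 28.4800 20.2800 8.6000 0.9600 0.4800 3.0400 0.4800] k=[34 26 18 5 0 2 5 3]
t=10: x=[33.0400 26.0000 17.4000 5.9600 0.8400 2.1200 4.4000 3.2400] k=[36 29 13 4 2 0 0 0]
t=11: x=[35.1600 27.9200 13.8400 4.8400 2.0000 0.2400 0.0000 0.0000] k=[39 26 11 5 6 0 0 0]
t=12: x=[37.4400 25.7600 12.0800 5.8400 5.1600 0.7200 0.0000 0.0000] k=[35 28 11 9 3 0 0 0]
t=13: x=[34.1600 26.8000 12.8000 8.5200 3.3600 0.3600 0.0000 0.0000] k=[32 23 10 9 3 1 0 0]
t=14: x=[30.9200 22.5200 11.4400 8.4000 3.4800 1.1200 0.1200 0.0000] k=[32 23 15 9 0 5 1 0]
t=15: x=[30.9200 23.1200 15.2400 8.6400 1.6800 3.9200 1.3600 0.1200] k=[27 27 18 13 1 5 0 0]
t=16: x=[27.0000 25.9200 18.4800 12.1600 2.9200 3.9200 0.6000 0.0000] k=[31 28 16 10 3 4 0 0]
t=17: x=[30.6400 26.9200 16.7200 9.8800 3.9600 3.4000 0.4800 0.0000] k=[27 23 18 8 5 0 0 0]
t=18: x=[26.5200 22.8800 17.4000 8.8400 4.7600 0.6000 0.0000 0.0000] k=[29 27 19 5 8 4 0 0]
t=19: x=[28.7600 26.2800 18.2800 7.0400 7.1600 4.0000 0.4800 0.0000] k=[33 22 20 9 11 0 3 0]
t=20: x=[31.6800 23.0800 18.9200 10.5600 9.4400 1.6800 2.2800 0.3600] k=[35 21 18 10 6 0 5 0]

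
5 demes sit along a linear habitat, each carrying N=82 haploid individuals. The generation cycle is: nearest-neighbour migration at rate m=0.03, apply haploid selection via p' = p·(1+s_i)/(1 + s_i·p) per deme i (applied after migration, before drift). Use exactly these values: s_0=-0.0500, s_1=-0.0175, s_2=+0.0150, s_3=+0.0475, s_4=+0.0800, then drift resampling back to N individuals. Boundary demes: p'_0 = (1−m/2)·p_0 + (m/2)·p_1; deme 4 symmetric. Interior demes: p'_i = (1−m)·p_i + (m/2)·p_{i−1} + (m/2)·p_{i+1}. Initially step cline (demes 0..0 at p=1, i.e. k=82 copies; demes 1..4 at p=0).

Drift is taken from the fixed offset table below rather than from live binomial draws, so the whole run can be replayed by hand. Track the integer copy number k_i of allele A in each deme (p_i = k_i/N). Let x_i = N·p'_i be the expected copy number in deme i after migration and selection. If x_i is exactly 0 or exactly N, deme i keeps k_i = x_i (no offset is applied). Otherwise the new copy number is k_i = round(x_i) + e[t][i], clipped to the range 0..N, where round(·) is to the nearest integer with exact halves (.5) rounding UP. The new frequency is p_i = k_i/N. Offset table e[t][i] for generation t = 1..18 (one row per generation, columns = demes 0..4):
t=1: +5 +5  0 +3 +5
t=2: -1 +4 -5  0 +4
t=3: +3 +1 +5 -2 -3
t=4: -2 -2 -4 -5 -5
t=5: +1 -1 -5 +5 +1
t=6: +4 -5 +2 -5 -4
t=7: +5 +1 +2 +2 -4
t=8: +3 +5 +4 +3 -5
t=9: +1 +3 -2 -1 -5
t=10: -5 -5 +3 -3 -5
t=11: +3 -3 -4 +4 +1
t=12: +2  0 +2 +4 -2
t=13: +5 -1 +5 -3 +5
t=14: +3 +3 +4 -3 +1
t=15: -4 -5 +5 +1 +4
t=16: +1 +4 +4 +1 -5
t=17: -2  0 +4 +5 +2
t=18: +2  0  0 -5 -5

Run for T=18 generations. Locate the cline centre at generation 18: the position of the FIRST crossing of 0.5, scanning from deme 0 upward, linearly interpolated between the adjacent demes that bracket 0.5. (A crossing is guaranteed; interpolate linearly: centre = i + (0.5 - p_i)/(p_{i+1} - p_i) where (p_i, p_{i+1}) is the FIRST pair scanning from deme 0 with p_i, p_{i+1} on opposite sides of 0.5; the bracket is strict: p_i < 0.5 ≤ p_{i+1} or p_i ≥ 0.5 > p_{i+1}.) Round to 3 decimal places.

t=0: k=[82 0 0 0 0]
t=1: x=[80.7063 1.2088 0.0000 0.0000 0.0000] k=[82 6 0 0 0]
t=2: x=[80.8009 6.9371 0.0913 0.0000 0.0000] k=[80 11 0 0 0]
t=3: x=[78.8115 11.6919 0.1675 0.0000 0.0000] k=[82 13 5 0 0]
t=4: x=[80.9112 13.7122 5.1160 0.0786 0.0000] k=[79 12 1 0 0]
t=5: x=[77.7950 12.6500 1.1670 0.0157 0.0000] k=[79 12 0 5 0]
t=6: x=[77.7950 12.6351 0.2588 5.0661 0.0810] k=[82 8 2 0 0]
t=7: x=[80.8324 8.8792 2.0901 0.0314 0.0000] k=[82 10 4 2 0]
t=8: x=[80.8639 10.8231 4.1178 2.0926 0.0324] k=[82 16 8 5 0]
t=9: x=[80.9586 16.6347 8.1840 5.1911 0.0810] k=[82 20 6 4 0]
t=10: x=[81.0216 20.4478 6.2656 4.1490 0.0648] k=[76 15 9 1 0]
t=11: x=[74.7532 15.6008 9.0896 1.1567 0.0162] k=[78 13 5 5 1]
t=12: x=[76.7798 13.6529 5.1919 5.1599 1.1436] k=[79 14 7 9 0]
t=13: x=[77.8264 14.6563 7.2326 9.2075 0.1458] k=[82 14 12 6 5]
t=14: x=[80.9270 14.7749 12.0927 6.3412 5.3898] k=[82 18 16 3 6]
t=15: x=[80.9901 18.6742 16.0261 3.3875 6.3943] k=[77 14 21 4 10]
t=16: x=[75.7659 14.8343 20.8708 4.5400 10.6003] k=[77 19 25 6 6]
t=17: x=[75.8442 19.6946 24.8823 6.5597 6.4423] k=[74 20 29 12 8]
t=18: x=[72.7785 20.6709 28.8880 12.6847 8.6369] k=[75 21 29 8 4]

0.630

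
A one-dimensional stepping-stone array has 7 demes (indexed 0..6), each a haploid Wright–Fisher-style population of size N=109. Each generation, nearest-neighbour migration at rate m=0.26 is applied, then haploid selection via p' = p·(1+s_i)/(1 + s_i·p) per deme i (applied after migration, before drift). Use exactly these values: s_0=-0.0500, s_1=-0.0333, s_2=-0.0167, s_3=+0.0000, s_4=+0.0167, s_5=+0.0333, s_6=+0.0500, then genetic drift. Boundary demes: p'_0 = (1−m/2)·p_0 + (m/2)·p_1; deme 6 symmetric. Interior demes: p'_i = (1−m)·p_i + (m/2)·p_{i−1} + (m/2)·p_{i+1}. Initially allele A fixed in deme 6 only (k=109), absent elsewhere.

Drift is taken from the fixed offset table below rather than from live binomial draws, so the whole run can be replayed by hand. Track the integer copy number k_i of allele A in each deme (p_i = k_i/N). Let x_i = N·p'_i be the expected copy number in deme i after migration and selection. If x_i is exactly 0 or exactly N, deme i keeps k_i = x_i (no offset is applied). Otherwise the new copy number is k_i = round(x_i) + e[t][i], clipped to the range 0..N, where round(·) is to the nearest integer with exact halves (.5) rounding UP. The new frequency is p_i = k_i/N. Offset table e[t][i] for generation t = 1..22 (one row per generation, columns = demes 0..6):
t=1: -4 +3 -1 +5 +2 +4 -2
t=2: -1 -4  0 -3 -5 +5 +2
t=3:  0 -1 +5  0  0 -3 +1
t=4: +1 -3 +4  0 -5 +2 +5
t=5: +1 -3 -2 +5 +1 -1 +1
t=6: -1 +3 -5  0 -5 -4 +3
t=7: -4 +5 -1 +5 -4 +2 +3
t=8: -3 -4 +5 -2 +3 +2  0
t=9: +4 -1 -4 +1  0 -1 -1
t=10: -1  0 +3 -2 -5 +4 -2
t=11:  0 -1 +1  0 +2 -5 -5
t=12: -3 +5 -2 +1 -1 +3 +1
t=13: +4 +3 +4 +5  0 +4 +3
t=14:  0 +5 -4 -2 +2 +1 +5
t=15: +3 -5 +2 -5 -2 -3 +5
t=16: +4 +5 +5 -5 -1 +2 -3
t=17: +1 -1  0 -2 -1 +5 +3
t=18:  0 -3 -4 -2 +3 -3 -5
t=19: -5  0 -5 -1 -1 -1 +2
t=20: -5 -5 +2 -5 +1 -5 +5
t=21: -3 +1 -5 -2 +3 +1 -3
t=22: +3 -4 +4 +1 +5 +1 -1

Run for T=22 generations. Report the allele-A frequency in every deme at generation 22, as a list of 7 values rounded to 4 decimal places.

[0.0275, 0.0000, 0.0459, 0.1009, 0.3486, 0.4587, 0.5688]

t=0: k=[0 0 0 0 0 0 109]
t=1: x=[0.0000 0.0000 0.0000 0.0000 0.0000 14.5787 95.4207] k=[0 0 0 0 0 19 93]
t=2: x=[0.0000 0.0000 0.0000 0.0000 2.5103 26.8066 84.3238] k=[0 0 0 0 0 32 86]
t=3: x=[0.0000 0.0000 0.0000 0.0000 4.2268 35.6413 80.0296] k=[0 0 0 0 4 33 81]
t=4: x=[0.0000 0.0000 0.0000 0.5200 7.3629 36.2582 75.8953] k=[0 0 0 1 2 38 81]
t=5: x=[0.0000 0.0000 0.1278 1.0000 6.6527 39.7334 76.5331] k=[0 0 0 6 8 39 78]
t=6: x=[0.0000 0.0000 0.7671 5.4800 11.9450 40.8734 74.0976] k=[0 0 0 5 7 37 77]
t=7: x=[0.0000 0.0000 0.6392 4.6100 10.8001 39.1177 72.9861] k=[0 0 0 10 7 41 76]
t=8: x=[0.0000 0.0000 1.2785 8.3100 11.9855 41.9722 72.6417] k=[0 0 6 6 15 44 73]
t=9: x=[0.0000 0.7542 5.1369 7.1700 17.8458 44.8622 70.4541] k=[0 0 1 8 18 44 69]
t=10: x=[0.0000 0.1257 1.7508 8.3900 20.3527 44.7314 67.0163] k=[0 0 5 6 15 49 65]
t=11: x=[0.0000 0.6285 4.4082 7.0400 18.5030 47.5362 64.2127] k=[0 0 5 7 21 43 59]
t=12: x=[0.0000 0.6285 4.5362 8.5600 22.3327 43.0704 58.2452] k=[0 6 3 10 21 46 59]
t=13: x=[0.7413 4.6761 4.2310 10.5200 23.1203 45.3048 58.6341] k=[5 8 8 16 23 49 62]
t=14: x=[5.1332 7.3737 8.9014 15.8700 25.7947 48.1889 61.6208] k=[5 12 5 14 28 49 67]
t=15: x=[5.6298 9.8717 6.9693 14.6500 29.2632 49.4937 65.9373] k=[9 5 9 10 27 46 71]
t=16: x=[8.0875 5.8497 8.4774 12.0800 27.6000 47.6567 68.9933] k=[12 11 13 7 27 50 66]
t=17: x=[11.3382 11.0492 11.7819 10.3800 27.7310 49.9752 65.2041] k=[12 10 12 8 27 55 68]
t=18: x=[11.2134 10.2025 11.0516 10.9900 28.5174 53.9423 67.5702] k=[11 7 7 9 32 51 63]
t=19: x=[10.0041 7.2863 7.1467 11.7300 31.8521 50.9779 62.7437] k=[5 7 2 11 31 50 65]
t=20: x=[5.0091 5.8982 3.7584 12.4300 31.2378 50.3663 64.3416] k=[0 1 6 7 32 45 69]
t=21: x=[0.1235 1.4701 5.3930 10.1200 30.8047 47.3051 67.1449] k=[0 2 0 8 34 48 64]
t=22: x=[0.2470 1.4314 1.2785 10.3400 32.8186 49.1425 63.2203] k=[3 0 5 11 38 50 62]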